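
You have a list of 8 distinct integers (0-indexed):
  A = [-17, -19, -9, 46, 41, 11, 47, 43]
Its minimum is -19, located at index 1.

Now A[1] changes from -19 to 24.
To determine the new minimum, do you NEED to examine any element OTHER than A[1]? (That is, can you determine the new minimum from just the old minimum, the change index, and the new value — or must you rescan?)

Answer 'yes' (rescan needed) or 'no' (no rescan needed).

Old min = -19 at index 1
Change at index 1: -19 -> 24
Index 1 WAS the min and new value 24 > old min -19. Must rescan other elements to find the new min.
Needs rescan: yes

Answer: yes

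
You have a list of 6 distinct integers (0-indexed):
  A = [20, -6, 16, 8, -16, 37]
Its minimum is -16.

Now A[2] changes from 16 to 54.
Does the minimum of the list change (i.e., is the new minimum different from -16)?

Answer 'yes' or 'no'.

Answer: no

Derivation:
Old min = -16
Change: A[2] 16 -> 54
Changed element was NOT the min; min changes only if 54 < -16.
New min = -16; changed? no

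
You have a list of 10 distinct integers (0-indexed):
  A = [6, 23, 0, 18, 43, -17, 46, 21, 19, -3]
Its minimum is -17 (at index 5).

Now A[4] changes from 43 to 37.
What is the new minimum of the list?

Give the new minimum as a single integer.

Old min = -17 (at index 5)
Change: A[4] 43 -> 37
Changed element was NOT the old min.
  New min = min(old_min, new_val) = min(-17, 37) = -17

Answer: -17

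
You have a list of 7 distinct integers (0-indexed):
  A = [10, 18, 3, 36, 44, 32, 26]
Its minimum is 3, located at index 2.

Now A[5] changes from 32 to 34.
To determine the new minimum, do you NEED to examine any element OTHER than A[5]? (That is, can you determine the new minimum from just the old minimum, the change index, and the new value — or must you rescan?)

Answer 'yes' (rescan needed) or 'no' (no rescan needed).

Old min = 3 at index 2
Change at index 5: 32 -> 34
Index 5 was NOT the min. New min = min(3, 34). No rescan of other elements needed.
Needs rescan: no

Answer: no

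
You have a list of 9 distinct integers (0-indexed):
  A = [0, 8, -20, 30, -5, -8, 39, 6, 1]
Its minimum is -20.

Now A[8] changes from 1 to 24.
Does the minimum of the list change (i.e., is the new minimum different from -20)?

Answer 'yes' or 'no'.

Old min = -20
Change: A[8] 1 -> 24
Changed element was NOT the min; min changes only if 24 < -20.
New min = -20; changed? no

Answer: no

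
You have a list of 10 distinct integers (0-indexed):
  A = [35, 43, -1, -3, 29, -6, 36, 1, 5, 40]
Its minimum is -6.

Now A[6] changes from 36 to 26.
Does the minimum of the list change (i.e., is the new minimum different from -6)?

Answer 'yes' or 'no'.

Answer: no

Derivation:
Old min = -6
Change: A[6] 36 -> 26
Changed element was NOT the min; min changes only if 26 < -6.
New min = -6; changed? no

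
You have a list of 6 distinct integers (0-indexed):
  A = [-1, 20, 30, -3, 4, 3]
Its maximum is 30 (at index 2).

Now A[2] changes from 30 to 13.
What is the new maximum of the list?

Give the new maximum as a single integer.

Old max = 30 (at index 2)
Change: A[2] 30 -> 13
Changed element WAS the max -> may need rescan.
  Max of remaining elements: 20
  New max = max(13, 20) = 20

Answer: 20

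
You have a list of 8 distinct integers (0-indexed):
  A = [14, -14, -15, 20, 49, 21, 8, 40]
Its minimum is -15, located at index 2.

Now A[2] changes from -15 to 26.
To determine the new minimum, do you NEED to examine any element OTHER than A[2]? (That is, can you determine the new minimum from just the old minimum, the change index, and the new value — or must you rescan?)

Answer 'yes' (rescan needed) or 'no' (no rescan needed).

Answer: yes

Derivation:
Old min = -15 at index 2
Change at index 2: -15 -> 26
Index 2 WAS the min and new value 26 > old min -15. Must rescan other elements to find the new min.
Needs rescan: yes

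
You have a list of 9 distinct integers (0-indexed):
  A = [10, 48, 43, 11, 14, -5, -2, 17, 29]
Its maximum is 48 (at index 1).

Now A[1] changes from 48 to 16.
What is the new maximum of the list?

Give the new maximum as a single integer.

Answer: 43

Derivation:
Old max = 48 (at index 1)
Change: A[1] 48 -> 16
Changed element WAS the max -> may need rescan.
  Max of remaining elements: 43
  New max = max(16, 43) = 43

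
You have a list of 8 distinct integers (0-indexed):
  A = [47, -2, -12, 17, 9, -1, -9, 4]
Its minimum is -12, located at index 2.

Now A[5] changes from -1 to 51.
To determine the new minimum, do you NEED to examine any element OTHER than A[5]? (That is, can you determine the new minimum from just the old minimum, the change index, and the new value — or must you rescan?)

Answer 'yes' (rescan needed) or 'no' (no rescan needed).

Old min = -12 at index 2
Change at index 5: -1 -> 51
Index 5 was NOT the min. New min = min(-12, 51). No rescan of other elements needed.
Needs rescan: no

Answer: no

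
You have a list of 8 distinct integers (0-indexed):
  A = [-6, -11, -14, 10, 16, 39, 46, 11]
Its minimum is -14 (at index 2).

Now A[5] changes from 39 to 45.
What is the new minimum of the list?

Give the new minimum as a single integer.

Answer: -14

Derivation:
Old min = -14 (at index 2)
Change: A[5] 39 -> 45
Changed element was NOT the old min.
  New min = min(old_min, new_val) = min(-14, 45) = -14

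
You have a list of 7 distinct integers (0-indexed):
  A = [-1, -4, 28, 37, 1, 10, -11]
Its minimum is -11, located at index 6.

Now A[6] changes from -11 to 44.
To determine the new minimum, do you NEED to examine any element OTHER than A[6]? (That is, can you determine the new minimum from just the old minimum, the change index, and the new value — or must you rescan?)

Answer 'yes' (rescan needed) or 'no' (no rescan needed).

Answer: yes

Derivation:
Old min = -11 at index 6
Change at index 6: -11 -> 44
Index 6 WAS the min and new value 44 > old min -11. Must rescan other elements to find the new min.
Needs rescan: yes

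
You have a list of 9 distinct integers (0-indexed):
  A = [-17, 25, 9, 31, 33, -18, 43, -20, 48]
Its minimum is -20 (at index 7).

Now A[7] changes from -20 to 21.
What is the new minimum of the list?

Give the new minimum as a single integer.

Answer: -18

Derivation:
Old min = -20 (at index 7)
Change: A[7] -20 -> 21
Changed element WAS the min. Need to check: is 21 still <= all others?
  Min of remaining elements: -18
  New min = min(21, -18) = -18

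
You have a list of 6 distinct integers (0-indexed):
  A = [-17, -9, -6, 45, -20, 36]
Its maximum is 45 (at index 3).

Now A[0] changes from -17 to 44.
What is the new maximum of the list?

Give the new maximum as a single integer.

Old max = 45 (at index 3)
Change: A[0] -17 -> 44
Changed element was NOT the old max.
  New max = max(old_max, new_val) = max(45, 44) = 45

Answer: 45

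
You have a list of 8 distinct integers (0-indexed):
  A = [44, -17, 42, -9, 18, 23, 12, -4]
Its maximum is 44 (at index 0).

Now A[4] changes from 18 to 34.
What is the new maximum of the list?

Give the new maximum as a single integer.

Answer: 44

Derivation:
Old max = 44 (at index 0)
Change: A[4] 18 -> 34
Changed element was NOT the old max.
  New max = max(old_max, new_val) = max(44, 34) = 44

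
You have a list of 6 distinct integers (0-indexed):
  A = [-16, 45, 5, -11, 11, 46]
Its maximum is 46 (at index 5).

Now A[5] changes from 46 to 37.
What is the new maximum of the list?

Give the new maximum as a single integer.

Answer: 45

Derivation:
Old max = 46 (at index 5)
Change: A[5] 46 -> 37
Changed element WAS the max -> may need rescan.
  Max of remaining elements: 45
  New max = max(37, 45) = 45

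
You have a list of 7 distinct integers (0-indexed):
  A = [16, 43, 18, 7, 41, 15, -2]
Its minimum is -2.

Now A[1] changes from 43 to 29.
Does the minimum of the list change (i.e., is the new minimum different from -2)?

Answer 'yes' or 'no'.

Old min = -2
Change: A[1] 43 -> 29
Changed element was NOT the min; min changes only if 29 < -2.
New min = -2; changed? no

Answer: no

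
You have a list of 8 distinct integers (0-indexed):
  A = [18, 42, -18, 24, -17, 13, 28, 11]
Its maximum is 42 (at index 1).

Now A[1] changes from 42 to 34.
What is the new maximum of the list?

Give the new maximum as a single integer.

Answer: 34

Derivation:
Old max = 42 (at index 1)
Change: A[1] 42 -> 34
Changed element WAS the max -> may need rescan.
  Max of remaining elements: 28
  New max = max(34, 28) = 34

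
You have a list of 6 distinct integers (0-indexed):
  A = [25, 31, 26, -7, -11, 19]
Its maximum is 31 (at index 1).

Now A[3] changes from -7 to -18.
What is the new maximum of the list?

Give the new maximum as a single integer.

Old max = 31 (at index 1)
Change: A[3] -7 -> -18
Changed element was NOT the old max.
  New max = max(old_max, new_val) = max(31, -18) = 31

Answer: 31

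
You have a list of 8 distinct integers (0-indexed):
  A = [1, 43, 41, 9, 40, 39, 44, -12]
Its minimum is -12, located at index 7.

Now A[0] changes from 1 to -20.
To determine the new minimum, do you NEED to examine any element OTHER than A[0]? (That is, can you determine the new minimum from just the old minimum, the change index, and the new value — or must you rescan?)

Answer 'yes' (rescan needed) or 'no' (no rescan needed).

Old min = -12 at index 7
Change at index 0: 1 -> -20
Index 0 was NOT the min. New min = min(-12, -20). No rescan of other elements needed.
Needs rescan: no

Answer: no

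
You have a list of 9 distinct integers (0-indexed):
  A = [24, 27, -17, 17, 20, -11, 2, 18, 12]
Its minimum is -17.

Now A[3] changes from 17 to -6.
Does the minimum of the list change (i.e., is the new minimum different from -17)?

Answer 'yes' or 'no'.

Old min = -17
Change: A[3] 17 -> -6
Changed element was NOT the min; min changes only if -6 < -17.
New min = -17; changed? no

Answer: no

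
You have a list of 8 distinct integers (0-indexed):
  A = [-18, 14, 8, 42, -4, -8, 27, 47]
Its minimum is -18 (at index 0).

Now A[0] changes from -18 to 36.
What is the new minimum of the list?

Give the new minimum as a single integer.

Answer: -8

Derivation:
Old min = -18 (at index 0)
Change: A[0] -18 -> 36
Changed element WAS the min. Need to check: is 36 still <= all others?
  Min of remaining elements: -8
  New min = min(36, -8) = -8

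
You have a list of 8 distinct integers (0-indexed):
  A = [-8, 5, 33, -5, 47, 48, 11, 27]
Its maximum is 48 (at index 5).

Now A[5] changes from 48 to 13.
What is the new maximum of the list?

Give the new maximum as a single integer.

Old max = 48 (at index 5)
Change: A[5] 48 -> 13
Changed element WAS the max -> may need rescan.
  Max of remaining elements: 47
  New max = max(13, 47) = 47

Answer: 47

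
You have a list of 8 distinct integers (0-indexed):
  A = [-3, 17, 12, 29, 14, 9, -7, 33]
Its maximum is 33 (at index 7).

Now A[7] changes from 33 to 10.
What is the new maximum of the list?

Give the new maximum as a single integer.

Old max = 33 (at index 7)
Change: A[7] 33 -> 10
Changed element WAS the max -> may need rescan.
  Max of remaining elements: 29
  New max = max(10, 29) = 29

Answer: 29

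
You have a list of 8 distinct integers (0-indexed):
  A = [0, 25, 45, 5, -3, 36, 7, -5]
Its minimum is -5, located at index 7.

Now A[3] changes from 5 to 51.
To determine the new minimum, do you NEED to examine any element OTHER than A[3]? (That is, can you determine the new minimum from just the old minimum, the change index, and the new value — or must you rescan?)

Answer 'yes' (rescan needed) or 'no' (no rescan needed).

Old min = -5 at index 7
Change at index 3: 5 -> 51
Index 3 was NOT the min. New min = min(-5, 51). No rescan of other elements needed.
Needs rescan: no

Answer: no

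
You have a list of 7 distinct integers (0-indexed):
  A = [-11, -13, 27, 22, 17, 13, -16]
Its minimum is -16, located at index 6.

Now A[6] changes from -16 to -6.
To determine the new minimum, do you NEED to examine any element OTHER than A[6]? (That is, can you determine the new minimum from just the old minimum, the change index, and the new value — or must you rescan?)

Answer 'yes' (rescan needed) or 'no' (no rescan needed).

Answer: yes

Derivation:
Old min = -16 at index 6
Change at index 6: -16 -> -6
Index 6 WAS the min and new value -6 > old min -16. Must rescan other elements to find the new min.
Needs rescan: yes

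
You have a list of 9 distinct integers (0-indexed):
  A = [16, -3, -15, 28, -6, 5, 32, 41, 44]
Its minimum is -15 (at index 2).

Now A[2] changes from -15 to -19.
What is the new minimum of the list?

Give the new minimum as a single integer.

Old min = -15 (at index 2)
Change: A[2] -15 -> -19
Changed element WAS the min. Need to check: is -19 still <= all others?
  Min of remaining elements: -6
  New min = min(-19, -6) = -19

Answer: -19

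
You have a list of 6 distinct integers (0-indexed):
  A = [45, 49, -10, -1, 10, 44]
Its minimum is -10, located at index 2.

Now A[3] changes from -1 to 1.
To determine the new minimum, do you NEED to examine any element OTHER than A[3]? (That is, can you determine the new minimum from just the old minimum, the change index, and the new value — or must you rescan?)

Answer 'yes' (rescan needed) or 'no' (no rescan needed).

Old min = -10 at index 2
Change at index 3: -1 -> 1
Index 3 was NOT the min. New min = min(-10, 1). No rescan of other elements needed.
Needs rescan: no

Answer: no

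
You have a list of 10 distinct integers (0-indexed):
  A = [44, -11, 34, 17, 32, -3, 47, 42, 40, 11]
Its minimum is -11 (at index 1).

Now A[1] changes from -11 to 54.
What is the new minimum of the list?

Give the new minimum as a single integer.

Answer: -3

Derivation:
Old min = -11 (at index 1)
Change: A[1] -11 -> 54
Changed element WAS the min. Need to check: is 54 still <= all others?
  Min of remaining elements: -3
  New min = min(54, -3) = -3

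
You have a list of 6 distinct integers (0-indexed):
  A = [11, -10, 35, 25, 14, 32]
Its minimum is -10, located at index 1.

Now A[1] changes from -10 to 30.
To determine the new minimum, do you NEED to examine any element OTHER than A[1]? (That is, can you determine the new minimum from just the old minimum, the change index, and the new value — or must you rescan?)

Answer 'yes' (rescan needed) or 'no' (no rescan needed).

Answer: yes

Derivation:
Old min = -10 at index 1
Change at index 1: -10 -> 30
Index 1 WAS the min and new value 30 > old min -10. Must rescan other elements to find the new min.
Needs rescan: yes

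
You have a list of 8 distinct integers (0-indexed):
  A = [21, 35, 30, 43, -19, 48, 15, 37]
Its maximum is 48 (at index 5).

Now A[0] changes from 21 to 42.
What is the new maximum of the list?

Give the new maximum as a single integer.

Old max = 48 (at index 5)
Change: A[0] 21 -> 42
Changed element was NOT the old max.
  New max = max(old_max, new_val) = max(48, 42) = 48

Answer: 48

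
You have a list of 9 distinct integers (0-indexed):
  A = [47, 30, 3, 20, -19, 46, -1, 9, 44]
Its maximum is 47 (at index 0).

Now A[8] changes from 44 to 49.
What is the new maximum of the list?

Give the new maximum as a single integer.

Answer: 49

Derivation:
Old max = 47 (at index 0)
Change: A[8] 44 -> 49
Changed element was NOT the old max.
  New max = max(old_max, new_val) = max(47, 49) = 49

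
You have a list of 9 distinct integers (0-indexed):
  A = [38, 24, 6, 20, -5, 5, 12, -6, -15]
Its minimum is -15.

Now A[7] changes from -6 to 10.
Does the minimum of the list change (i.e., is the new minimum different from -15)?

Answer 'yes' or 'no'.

Answer: no

Derivation:
Old min = -15
Change: A[7] -6 -> 10
Changed element was NOT the min; min changes only if 10 < -15.
New min = -15; changed? no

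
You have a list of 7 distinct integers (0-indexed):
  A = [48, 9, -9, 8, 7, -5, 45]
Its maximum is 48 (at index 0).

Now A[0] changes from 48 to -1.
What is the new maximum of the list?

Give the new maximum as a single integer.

Answer: 45

Derivation:
Old max = 48 (at index 0)
Change: A[0] 48 -> -1
Changed element WAS the max -> may need rescan.
  Max of remaining elements: 45
  New max = max(-1, 45) = 45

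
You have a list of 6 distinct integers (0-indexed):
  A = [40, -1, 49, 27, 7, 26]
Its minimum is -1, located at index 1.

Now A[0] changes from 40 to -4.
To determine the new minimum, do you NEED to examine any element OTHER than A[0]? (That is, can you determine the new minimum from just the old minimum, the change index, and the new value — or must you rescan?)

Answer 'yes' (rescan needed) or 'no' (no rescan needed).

Answer: no

Derivation:
Old min = -1 at index 1
Change at index 0: 40 -> -4
Index 0 was NOT the min. New min = min(-1, -4). No rescan of other elements needed.
Needs rescan: no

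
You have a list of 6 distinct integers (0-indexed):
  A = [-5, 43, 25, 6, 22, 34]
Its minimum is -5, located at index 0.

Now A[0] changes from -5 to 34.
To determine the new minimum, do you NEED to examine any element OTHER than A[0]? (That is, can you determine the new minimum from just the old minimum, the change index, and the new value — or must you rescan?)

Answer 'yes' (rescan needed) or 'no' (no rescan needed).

Answer: yes

Derivation:
Old min = -5 at index 0
Change at index 0: -5 -> 34
Index 0 WAS the min and new value 34 > old min -5. Must rescan other elements to find the new min.
Needs rescan: yes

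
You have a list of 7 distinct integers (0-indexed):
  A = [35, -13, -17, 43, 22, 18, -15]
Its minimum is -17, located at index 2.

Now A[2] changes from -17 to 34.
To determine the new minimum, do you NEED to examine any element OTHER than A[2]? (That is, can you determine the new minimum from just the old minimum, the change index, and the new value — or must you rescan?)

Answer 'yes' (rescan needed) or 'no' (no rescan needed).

Old min = -17 at index 2
Change at index 2: -17 -> 34
Index 2 WAS the min and new value 34 > old min -17. Must rescan other elements to find the new min.
Needs rescan: yes

Answer: yes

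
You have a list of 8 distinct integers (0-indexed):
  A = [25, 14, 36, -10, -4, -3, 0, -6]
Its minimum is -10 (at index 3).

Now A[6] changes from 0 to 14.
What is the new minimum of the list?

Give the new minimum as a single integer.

Old min = -10 (at index 3)
Change: A[6] 0 -> 14
Changed element was NOT the old min.
  New min = min(old_min, new_val) = min(-10, 14) = -10

Answer: -10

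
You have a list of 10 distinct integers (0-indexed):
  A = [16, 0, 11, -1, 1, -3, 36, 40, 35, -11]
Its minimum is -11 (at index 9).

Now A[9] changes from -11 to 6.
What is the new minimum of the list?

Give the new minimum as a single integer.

Answer: -3

Derivation:
Old min = -11 (at index 9)
Change: A[9] -11 -> 6
Changed element WAS the min. Need to check: is 6 still <= all others?
  Min of remaining elements: -3
  New min = min(6, -3) = -3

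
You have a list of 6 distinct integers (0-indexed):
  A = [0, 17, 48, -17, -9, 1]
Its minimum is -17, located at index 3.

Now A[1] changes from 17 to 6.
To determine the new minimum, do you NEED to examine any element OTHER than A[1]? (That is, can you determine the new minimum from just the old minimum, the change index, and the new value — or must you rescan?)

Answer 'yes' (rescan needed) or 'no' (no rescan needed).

Old min = -17 at index 3
Change at index 1: 17 -> 6
Index 1 was NOT the min. New min = min(-17, 6). No rescan of other elements needed.
Needs rescan: no

Answer: no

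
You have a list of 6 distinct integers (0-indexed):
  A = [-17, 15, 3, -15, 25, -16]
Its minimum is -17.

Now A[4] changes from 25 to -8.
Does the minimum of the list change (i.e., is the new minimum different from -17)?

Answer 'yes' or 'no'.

Answer: no

Derivation:
Old min = -17
Change: A[4] 25 -> -8
Changed element was NOT the min; min changes only if -8 < -17.
New min = -17; changed? no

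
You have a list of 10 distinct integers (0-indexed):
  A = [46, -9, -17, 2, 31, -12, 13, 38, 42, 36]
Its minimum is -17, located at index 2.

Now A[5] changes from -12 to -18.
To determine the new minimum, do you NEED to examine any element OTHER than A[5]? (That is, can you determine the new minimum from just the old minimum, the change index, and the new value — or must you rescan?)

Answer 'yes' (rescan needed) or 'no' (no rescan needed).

Old min = -17 at index 2
Change at index 5: -12 -> -18
Index 5 was NOT the min. New min = min(-17, -18). No rescan of other elements needed.
Needs rescan: no

Answer: no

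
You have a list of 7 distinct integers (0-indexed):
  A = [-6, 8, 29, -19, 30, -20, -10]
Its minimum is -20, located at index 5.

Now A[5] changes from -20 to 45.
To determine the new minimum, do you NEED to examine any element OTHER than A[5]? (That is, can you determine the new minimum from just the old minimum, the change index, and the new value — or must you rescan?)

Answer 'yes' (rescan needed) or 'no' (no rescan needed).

Old min = -20 at index 5
Change at index 5: -20 -> 45
Index 5 WAS the min and new value 45 > old min -20. Must rescan other elements to find the new min.
Needs rescan: yes

Answer: yes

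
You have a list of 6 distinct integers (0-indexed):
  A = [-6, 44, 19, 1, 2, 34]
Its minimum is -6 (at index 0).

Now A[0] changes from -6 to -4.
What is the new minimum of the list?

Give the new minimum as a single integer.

Answer: -4

Derivation:
Old min = -6 (at index 0)
Change: A[0] -6 -> -4
Changed element WAS the min. Need to check: is -4 still <= all others?
  Min of remaining elements: 1
  New min = min(-4, 1) = -4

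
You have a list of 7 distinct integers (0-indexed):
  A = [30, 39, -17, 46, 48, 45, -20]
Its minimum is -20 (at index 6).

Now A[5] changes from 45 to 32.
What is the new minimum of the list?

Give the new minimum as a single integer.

Answer: -20

Derivation:
Old min = -20 (at index 6)
Change: A[5] 45 -> 32
Changed element was NOT the old min.
  New min = min(old_min, new_val) = min(-20, 32) = -20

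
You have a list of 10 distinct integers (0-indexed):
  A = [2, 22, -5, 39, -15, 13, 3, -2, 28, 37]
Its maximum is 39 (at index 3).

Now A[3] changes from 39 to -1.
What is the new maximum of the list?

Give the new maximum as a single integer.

Old max = 39 (at index 3)
Change: A[3] 39 -> -1
Changed element WAS the max -> may need rescan.
  Max of remaining elements: 37
  New max = max(-1, 37) = 37

Answer: 37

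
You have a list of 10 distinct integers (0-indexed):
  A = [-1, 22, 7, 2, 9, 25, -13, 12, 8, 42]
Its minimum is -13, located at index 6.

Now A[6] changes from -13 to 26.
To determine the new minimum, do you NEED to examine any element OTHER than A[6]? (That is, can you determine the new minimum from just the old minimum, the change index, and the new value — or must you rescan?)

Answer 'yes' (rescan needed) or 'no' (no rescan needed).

Answer: yes

Derivation:
Old min = -13 at index 6
Change at index 6: -13 -> 26
Index 6 WAS the min and new value 26 > old min -13. Must rescan other elements to find the new min.
Needs rescan: yes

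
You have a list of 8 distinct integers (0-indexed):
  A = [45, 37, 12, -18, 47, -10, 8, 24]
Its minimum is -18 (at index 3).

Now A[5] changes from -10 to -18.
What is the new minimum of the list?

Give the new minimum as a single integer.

Answer: -18

Derivation:
Old min = -18 (at index 3)
Change: A[5] -10 -> -18
Changed element was NOT the old min.
  New min = min(old_min, new_val) = min(-18, -18) = -18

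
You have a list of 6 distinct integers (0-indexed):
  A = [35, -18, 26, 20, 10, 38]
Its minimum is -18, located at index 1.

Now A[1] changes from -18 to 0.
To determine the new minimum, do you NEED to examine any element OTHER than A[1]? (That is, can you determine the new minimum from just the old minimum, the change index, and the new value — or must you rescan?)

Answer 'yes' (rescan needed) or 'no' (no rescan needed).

Old min = -18 at index 1
Change at index 1: -18 -> 0
Index 1 WAS the min and new value 0 > old min -18. Must rescan other elements to find the new min.
Needs rescan: yes

Answer: yes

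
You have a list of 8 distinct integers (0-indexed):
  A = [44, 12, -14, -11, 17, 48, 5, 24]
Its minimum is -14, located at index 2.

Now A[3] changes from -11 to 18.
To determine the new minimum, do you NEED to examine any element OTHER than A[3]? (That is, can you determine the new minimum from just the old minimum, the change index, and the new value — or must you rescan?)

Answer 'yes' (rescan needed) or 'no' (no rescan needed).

Answer: no

Derivation:
Old min = -14 at index 2
Change at index 3: -11 -> 18
Index 3 was NOT the min. New min = min(-14, 18). No rescan of other elements needed.
Needs rescan: no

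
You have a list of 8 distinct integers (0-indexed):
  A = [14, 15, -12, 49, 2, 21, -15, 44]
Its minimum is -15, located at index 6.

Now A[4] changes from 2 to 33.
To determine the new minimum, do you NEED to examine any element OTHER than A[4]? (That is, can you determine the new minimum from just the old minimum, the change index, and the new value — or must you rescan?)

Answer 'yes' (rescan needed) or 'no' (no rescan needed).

Old min = -15 at index 6
Change at index 4: 2 -> 33
Index 4 was NOT the min. New min = min(-15, 33). No rescan of other elements needed.
Needs rescan: no

Answer: no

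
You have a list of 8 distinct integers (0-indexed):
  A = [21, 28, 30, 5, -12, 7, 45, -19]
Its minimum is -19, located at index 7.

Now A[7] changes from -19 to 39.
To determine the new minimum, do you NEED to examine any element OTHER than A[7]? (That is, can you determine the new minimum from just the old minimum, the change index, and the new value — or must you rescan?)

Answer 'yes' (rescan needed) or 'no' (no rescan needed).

Old min = -19 at index 7
Change at index 7: -19 -> 39
Index 7 WAS the min and new value 39 > old min -19. Must rescan other elements to find the new min.
Needs rescan: yes

Answer: yes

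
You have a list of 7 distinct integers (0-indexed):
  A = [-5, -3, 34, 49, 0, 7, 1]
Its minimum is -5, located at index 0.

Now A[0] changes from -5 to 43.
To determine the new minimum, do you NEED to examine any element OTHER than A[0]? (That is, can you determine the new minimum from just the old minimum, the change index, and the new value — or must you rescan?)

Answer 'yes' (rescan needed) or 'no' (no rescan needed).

Old min = -5 at index 0
Change at index 0: -5 -> 43
Index 0 WAS the min and new value 43 > old min -5. Must rescan other elements to find the new min.
Needs rescan: yes

Answer: yes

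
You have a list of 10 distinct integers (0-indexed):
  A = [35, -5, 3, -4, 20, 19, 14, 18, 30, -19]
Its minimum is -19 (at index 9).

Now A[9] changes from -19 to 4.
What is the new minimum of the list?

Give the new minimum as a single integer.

Old min = -19 (at index 9)
Change: A[9] -19 -> 4
Changed element WAS the min. Need to check: is 4 still <= all others?
  Min of remaining elements: -5
  New min = min(4, -5) = -5

Answer: -5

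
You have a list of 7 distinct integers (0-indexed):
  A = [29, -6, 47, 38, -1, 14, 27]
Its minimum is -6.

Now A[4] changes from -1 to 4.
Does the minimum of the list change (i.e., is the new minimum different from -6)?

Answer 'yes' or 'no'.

Old min = -6
Change: A[4] -1 -> 4
Changed element was NOT the min; min changes only if 4 < -6.
New min = -6; changed? no

Answer: no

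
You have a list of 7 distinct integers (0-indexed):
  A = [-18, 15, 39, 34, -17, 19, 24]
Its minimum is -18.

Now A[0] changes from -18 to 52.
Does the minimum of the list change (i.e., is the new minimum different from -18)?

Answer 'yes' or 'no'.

Old min = -18
Change: A[0] -18 -> 52
Changed element was the min; new min must be rechecked.
New min = -17; changed? yes

Answer: yes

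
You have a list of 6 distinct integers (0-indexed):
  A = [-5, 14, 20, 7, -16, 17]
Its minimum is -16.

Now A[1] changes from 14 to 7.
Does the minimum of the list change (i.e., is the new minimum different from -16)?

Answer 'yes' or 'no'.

Answer: no

Derivation:
Old min = -16
Change: A[1] 14 -> 7
Changed element was NOT the min; min changes only if 7 < -16.
New min = -16; changed? no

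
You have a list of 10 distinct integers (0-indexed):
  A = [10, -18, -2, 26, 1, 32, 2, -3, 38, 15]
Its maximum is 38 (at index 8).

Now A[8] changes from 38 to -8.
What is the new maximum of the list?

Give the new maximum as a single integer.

Answer: 32

Derivation:
Old max = 38 (at index 8)
Change: A[8] 38 -> -8
Changed element WAS the max -> may need rescan.
  Max of remaining elements: 32
  New max = max(-8, 32) = 32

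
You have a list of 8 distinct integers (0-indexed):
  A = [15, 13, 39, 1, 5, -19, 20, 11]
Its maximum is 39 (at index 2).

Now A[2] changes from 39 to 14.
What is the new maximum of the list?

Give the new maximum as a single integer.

Old max = 39 (at index 2)
Change: A[2] 39 -> 14
Changed element WAS the max -> may need rescan.
  Max of remaining elements: 20
  New max = max(14, 20) = 20

Answer: 20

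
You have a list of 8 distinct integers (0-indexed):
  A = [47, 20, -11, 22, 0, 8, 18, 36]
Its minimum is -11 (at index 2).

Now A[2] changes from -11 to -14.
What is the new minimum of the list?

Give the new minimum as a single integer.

Old min = -11 (at index 2)
Change: A[2] -11 -> -14
Changed element WAS the min. Need to check: is -14 still <= all others?
  Min of remaining elements: 0
  New min = min(-14, 0) = -14

Answer: -14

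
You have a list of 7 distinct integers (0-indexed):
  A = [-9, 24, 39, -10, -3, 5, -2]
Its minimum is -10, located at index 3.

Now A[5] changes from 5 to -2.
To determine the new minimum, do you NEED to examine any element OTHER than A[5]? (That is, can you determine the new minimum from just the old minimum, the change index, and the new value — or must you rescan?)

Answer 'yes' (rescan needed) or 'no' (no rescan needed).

Old min = -10 at index 3
Change at index 5: 5 -> -2
Index 5 was NOT the min. New min = min(-10, -2). No rescan of other elements needed.
Needs rescan: no

Answer: no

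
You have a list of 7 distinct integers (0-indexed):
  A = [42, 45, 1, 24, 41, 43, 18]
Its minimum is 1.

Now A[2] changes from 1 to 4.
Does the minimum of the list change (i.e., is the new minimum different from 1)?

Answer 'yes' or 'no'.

Answer: yes

Derivation:
Old min = 1
Change: A[2] 1 -> 4
Changed element was the min; new min must be rechecked.
New min = 4; changed? yes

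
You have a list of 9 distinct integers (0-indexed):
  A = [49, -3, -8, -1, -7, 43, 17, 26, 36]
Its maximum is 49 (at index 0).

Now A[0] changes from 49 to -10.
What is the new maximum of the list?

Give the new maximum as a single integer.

Answer: 43

Derivation:
Old max = 49 (at index 0)
Change: A[0] 49 -> -10
Changed element WAS the max -> may need rescan.
  Max of remaining elements: 43
  New max = max(-10, 43) = 43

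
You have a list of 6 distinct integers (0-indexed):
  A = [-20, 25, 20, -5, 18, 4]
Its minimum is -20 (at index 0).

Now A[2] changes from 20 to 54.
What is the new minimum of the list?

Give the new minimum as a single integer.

Old min = -20 (at index 0)
Change: A[2] 20 -> 54
Changed element was NOT the old min.
  New min = min(old_min, new_val) = min(-20, 54) = -20

Answer: -20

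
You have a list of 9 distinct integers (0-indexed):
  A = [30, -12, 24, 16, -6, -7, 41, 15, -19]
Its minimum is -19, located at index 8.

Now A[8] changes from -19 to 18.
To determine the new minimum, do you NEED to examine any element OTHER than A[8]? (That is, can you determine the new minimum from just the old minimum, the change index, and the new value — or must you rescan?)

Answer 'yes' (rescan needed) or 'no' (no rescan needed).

Answer: yes

Derivation:
Old min = -19 at index 8
Change at index 8: -19 -> 18
Index 8 WAS the min and new value 18 > old min -19. Must rescan other elements to find the new min.
Needs rescan: yes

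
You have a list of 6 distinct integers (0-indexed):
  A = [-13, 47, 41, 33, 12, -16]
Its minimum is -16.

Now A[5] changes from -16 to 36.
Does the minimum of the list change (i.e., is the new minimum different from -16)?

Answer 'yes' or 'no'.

Old min = -16
Change: A[5] -16 -> 36
Changed element was the min; new min must be rechecked.
New min = -13; changed? yes

Answer: yes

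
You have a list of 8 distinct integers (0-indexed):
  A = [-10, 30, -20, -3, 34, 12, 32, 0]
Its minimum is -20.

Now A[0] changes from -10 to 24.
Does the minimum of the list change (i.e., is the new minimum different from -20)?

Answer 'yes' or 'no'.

Answer: no

Derivation:
Old min = -20
Change: A[0] -10 -> 24
Changed element was NOT the min; min changes only if 24 < -20.
New min = -20; changed? no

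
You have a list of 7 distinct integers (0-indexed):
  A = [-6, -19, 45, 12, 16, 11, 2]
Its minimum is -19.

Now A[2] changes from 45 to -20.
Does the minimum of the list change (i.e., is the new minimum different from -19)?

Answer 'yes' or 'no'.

Answer: yes

Derivation:
Old min = -19
Change: A[2] 45 -> -20
Changed element was NOT the min; min changes only if -20 < -19.
New min = -20; changed? yes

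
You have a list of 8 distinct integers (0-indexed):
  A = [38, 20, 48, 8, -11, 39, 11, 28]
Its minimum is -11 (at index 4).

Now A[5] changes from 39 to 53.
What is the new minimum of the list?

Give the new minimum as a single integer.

Old min = -11 (at index 4)
Change: A[5] 39 -> 53
Changed element was NOT the old min.
  New min = min(old_min, new_val) = min(-11, 53) = -11

Answer: -11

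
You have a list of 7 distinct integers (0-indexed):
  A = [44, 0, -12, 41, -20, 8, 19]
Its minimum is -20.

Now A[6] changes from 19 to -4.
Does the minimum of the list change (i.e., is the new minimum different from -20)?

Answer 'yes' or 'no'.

Old min = -20
Change: A[6] 19 -> -4
Changed element was NOT the min; min changes only if -4 < -20.
New min = -20; changed? no

Answer: no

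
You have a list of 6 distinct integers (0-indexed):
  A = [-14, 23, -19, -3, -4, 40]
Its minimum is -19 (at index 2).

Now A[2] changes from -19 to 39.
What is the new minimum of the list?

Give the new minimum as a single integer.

Answer: -14

Derivation:
Old min = -19 (at index 2)
Change: A[2] -19 -> 39
Changed element WAS the min. Need to check: is 39 still <= all others?
  Min of remaining elements: -14
  New min = min(39, -14) = -14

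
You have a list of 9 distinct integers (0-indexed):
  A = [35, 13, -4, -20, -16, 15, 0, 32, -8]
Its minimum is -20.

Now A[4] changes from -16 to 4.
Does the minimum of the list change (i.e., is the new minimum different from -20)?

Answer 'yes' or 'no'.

Answer: no

Derivation:
Old min = -20
Change: A[4] -16 -> 4
Changed element was NOT the min; min changes only if 4 < -20.
New min = -20; changed? no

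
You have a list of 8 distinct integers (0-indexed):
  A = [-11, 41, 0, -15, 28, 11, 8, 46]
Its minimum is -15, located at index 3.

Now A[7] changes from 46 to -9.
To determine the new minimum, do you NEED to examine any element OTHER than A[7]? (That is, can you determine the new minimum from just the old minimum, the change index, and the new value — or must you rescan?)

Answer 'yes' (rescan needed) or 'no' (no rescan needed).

Answer: no

Derivation:
Old min = -15 at index 3
Change at index 7: 46 -> -9
Index 7 was NOT the min. New min = min(-15, -9). No rescan of other elements needed.
Needs rescan: no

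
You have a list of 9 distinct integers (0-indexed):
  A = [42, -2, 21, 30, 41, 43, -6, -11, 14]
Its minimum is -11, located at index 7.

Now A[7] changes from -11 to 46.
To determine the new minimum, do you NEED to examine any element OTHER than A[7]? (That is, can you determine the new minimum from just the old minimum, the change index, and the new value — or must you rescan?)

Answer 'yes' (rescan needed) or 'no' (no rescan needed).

Answer: yes

Derivation:
Old min = -11 at index 7
Change at index 7: -11 -> 46
Index 7 WAS the min and new value 46 > old min -11. Must rescan other elements to find the new min.
Needs rescan: yes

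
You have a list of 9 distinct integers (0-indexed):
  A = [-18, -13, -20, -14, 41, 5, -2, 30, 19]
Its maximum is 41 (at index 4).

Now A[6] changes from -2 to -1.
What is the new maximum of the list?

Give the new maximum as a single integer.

Answer: 41

Derivation:
Old max = 41 (at index 4)
Change: A[6] -2 -> -1
Changed element was NOT the old max.
  New max = max(old_max, new_val) = max(41, -1) = 41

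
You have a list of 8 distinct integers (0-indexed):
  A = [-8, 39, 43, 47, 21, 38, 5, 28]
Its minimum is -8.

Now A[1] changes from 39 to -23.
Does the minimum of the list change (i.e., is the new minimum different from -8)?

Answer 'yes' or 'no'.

Old min = -8
Change: A[1] 39 -> -23
Changed element was NOT the min; min changes only if -23 < -8.
New min = -23; changed? yes

Answer: yes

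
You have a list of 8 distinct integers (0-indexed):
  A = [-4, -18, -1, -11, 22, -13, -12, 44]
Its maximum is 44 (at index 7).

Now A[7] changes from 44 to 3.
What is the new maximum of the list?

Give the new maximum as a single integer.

Old max = 44 (at index 7)
Change: A[7] 44 -> 3
Changed element WAS the max -> may need rescan.
  Max of remaining elements: 22
  New max = max(3, 22) = 22

Answer: 22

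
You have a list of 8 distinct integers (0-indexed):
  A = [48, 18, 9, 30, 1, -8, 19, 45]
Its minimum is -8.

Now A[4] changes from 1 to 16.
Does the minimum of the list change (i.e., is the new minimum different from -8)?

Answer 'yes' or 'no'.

Answer: no

Derivation:
Old min = -8
Change: A[4] 1 -> 16
Changed element was NOT the min; min changes only if 16 < -8.
New min = -8; changed? no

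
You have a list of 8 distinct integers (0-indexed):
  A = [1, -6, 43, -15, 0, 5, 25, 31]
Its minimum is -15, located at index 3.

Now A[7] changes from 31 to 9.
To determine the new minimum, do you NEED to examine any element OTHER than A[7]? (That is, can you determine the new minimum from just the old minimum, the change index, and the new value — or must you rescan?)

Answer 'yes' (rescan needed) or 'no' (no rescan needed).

Answer: no

Derivation:
Old min = -15 at index 3
Change at index 7: 31 -> 9
Index 7 was NOT the min. New min = min(-15, 9). No rescan of other elements needed.
Needs rescan: no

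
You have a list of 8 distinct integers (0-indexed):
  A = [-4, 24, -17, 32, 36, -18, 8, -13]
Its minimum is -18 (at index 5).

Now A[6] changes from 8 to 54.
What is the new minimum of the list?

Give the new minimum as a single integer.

Old min = -18 (at index 5)
Change: A[6] 8 -> 54
Changed element was NOT the old min.
  New min = min(old_min, new_val) = min(-18, 54) = -18

Answer: -18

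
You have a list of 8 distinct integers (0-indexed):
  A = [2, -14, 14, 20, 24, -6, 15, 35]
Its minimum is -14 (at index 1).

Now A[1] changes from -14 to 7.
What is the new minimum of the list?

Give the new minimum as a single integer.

Answer: -6

Derivation:
Old min = -14 (at index 1)
Change: A[1] -14 -> 7
Changed element WAS the min. Need to check: is 7 still <= all others?
  Min of remaining elements: -6
  New min = min(7, -6) = -6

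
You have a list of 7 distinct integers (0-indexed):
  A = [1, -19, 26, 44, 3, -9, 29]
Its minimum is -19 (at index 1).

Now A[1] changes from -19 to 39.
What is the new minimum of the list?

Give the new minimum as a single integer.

Old min = -19 (at index 1)
Change: A[1] -19 -> 39
Changed element WAS the min. Need to check: is 39 still <= all others?
  Min of remaining elements: -9
  New min = min(39, -9) = -9

Answer: -9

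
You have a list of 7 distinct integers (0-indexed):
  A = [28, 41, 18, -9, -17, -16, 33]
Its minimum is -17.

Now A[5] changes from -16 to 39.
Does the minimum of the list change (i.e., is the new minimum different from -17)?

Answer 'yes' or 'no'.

Old min = -17
Change: A[5] -16 -> 39
Changed element was NOT the min; min changes only if 39 < -17.
New min = -17; changed? no

Answer: no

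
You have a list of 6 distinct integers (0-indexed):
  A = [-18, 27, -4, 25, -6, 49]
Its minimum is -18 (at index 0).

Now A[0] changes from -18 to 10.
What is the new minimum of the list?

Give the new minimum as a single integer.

Old min = -18 (at index 0)
Change: A[0] -18 -> 10
Changed element WAS the min. Need to check: is 10 still <= all others?
  Min of remaining elements: -6
  New min = min(10, -6) = -6

Answer: -6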